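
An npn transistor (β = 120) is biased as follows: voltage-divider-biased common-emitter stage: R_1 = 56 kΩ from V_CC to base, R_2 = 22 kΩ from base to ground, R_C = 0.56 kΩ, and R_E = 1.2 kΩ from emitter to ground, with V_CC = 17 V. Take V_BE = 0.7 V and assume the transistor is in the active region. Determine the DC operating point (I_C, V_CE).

Thevenize the base divider: V_Th = V_CC·R_2/(R_1+R_2) = 17×22/78 = 4.79 V, R_Th = R_1‖R_2 = 15.8 kΩ.
Base-emitter loop: V_Th = I_B·R_Th + V_BE + (β+1)I_B·R_E, so I_B = (4.79 − 0.7) / (15.8 + 121×1.2) = 0.0254 mA.
I_C = β·I_B = 120×0.0254 = 3.05 mA, and I_E = (β+1)I_B = 3.08 mA.
V_CE = V_CC − I_C·R_C − I_E·R_E = 17 − 3.05×0.56 − 3.08×1.2 = 11.6 V.
V_CE = 11.6 V > 0.2 V confirms active-region operation.

I_C ≈ 3.1 mA, V_CE ≈ 12 V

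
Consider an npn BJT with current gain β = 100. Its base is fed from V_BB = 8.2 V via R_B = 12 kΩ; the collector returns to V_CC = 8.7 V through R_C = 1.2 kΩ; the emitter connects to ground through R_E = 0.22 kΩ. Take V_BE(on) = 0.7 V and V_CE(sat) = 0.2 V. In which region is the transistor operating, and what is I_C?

Assume active: I_B = (8.2 − 0.7)/(12 + 101×0.22) = 0.219 mA, I_C = β·I_B = 21.9 mA.
Then V_CE = 8.7 − 21.9×1.2 − 22.1×0.22 = -22.5 V < 0.2 V — the active assumption fails.
Re-solve with V_CE = 0.2 V. KCL at the emitter: V_E/R_E = (V_BB−0.7−V_E)/R_B + (V_CC−0.2−V_E)/R_C, giving V_E = 1.41 V.
I_C = (V_CC − 0.2 − V_E)/R_C = (8.5 − 1.41)/1.2 = 5.91 mA.
Check: I_B = (7.5 − 1.41)/12 = 0.507 mA, and β·I_B = 50.7 mA > I_C, confirming saturation.

saturation; I_C ≈ 5.9 mA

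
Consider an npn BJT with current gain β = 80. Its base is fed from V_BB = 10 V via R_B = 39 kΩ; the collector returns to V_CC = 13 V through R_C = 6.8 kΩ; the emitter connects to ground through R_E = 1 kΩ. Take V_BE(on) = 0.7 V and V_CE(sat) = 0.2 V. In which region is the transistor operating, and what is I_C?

Assume active: I_B = (10 − 0.7)/(39 + 81×1) = 0.0775 mA, I_C = β·I_B = 6.2 mA.
Then V_CE = 13 − 6.2×6.8 − 6.28×1 = -35.4 V < 0.2 V — the active assumption fails.
Re-solve with V_CE = 0.2 V. KCL at the emitter: V_E/R_E = (V_BB−0.7−V_E)/R_B + (V_CC−0.2−V_E)/R_C, giving V_E = 1.81 V.
I_C = (V_CC − 0.2 − V_E)/R_C = (12.8 − 1.81)/6.8 = 1.62 mA.
Check: I_B = (9.3 − 1.81)/39 = 0.192 mA, and β·I_B = 15.4 mA > I_C, confirming saturation.

saturation; I_C ≈ 1.6 mA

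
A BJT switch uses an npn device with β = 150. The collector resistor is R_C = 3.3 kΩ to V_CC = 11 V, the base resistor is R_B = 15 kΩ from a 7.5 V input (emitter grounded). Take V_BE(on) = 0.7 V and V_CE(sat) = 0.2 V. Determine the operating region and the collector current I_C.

saturation; I_C ≈ 3.3 mA

Assume active: I_B = (7.5 − 0.7)/15 = 0.453 mA, giving I_C = β·I_B = 68 mA.
But then V_CE = 11 − 68×3.3 = -213 V < V_CE(sat) = 0.2 V — impossible in the active region.
So the transistor is saturated. With V_CE = 0.2 V, I_C = (V_CC − 0.2)/R_C = 10.8/3.3 = 3.27 mA.
Check: β·I_B = 68 mA > I_C = 3.27 mA, confirming saturation.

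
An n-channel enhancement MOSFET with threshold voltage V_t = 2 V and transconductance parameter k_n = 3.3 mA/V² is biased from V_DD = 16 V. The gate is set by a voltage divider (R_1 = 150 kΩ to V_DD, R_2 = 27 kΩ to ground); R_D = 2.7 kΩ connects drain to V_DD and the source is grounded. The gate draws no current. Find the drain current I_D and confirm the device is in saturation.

I_D ≈ 0.32 mA

V_G = V_DD·R_2/(R_1+R_2) = 16×27/177 = 2.44 V. With the source grounded, V_GS = V_G = 2.44 V.
Assume saturation: I_D = (k_n/2)(V_GS − V_t)² = (3.3/2)×(2.44 − 2)² = 1.65×0.441² = 0.32 mA.
V_DS = V_DD − I_D·R_D = 16 − 0.32×2.7 = 15.1 V.
Saturation requires V_DS ≥ V_GS − V_t = 0.441 V; 15.1 ≥ 0.441 ✓.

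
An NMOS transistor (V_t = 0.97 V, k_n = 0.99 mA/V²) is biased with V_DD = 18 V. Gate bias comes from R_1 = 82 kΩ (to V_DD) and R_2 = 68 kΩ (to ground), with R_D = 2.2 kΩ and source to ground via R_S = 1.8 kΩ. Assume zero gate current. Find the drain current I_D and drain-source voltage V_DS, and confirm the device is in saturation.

I_D ≈ 2.7 mA, V_DS ≈ 7.2 V

V_G = V_DD·R_2/(R_1+R_2) = 18×68/150 = 8.16 V.
Assume saturation: I_D = (k_n/2)(V_GS − V_t)² with V_GS = V_G − I_D·R_S = 8.16 − 1.8·I_D.
Substituting gives 1.6·I_D² − 13.8·I_D + 25.6 = 0, with roots I_D = 2.7 or 5.91 mA.
The root I_D = 5.91 mA gives V_GS = -2.49 V ≤ V_t, so take I_D = 2.7 mA.
Then V_GS = 3.3 V and V_DS = V_DD − I_D(R_D+R_S) = 18 − 2.7×4 = 7.21 V.
Saturation requires V_DS ≥ V_GS − V_t = 2.33 V; 7.21 ≥ 2.33 ✓.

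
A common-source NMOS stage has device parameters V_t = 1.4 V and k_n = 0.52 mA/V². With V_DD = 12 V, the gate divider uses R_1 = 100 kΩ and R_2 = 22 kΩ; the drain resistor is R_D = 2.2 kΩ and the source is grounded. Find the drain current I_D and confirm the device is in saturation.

V_G = V_DD·R_2/(R_1+R_2) = 12×22/122 = 2.16 V. With the source grounded, V_GS = V_G = 2.16 V.
Assume saturation: I_D = (k_n/2)(V_GS − V_t)² = (0.52/2)×(2.16 − 1.4)² = 0.26×0.764² = 0.152 mA.
V_DS = V_DD − I_D·R_D = 12 − 0.152×2.2 = 11.7 V.
Saturation requires V_DS ≥ V_GS − V_t = 0.764 V; 11.7 ≥ 0.764 ✓.

I_D ≈ 0.15 mA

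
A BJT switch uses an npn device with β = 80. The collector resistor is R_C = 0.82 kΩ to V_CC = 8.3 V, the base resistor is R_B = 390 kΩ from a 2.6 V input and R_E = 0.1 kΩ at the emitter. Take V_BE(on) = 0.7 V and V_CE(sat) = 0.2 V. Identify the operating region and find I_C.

active; I_C ≈ 0.38 mA

Assume active. Base-emitter loop: I_B = (V_BB − V_BE)/(R_B + (β+1)R_E) = (2.6 − 0.7)/(390 + 81×0.1) = 0.00477 mA.
I_C = β·I_B = 80×0.00477 = 0.382 mA.
V_CE = V_CC − I_C·R_C − I_E·R_E = 8.3 − 0.382×0.82 − 0.387×0.1 = 7.95 V > V_CE(sat), so the active-region assumption holds.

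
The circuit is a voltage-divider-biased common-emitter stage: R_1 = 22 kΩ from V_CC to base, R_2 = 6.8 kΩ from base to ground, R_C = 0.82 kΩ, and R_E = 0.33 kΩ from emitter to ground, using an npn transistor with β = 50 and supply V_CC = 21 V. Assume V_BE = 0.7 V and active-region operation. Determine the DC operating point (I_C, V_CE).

Thevenize the base divider: V_Th = V_CC·R_2/(R_1+R_2) = 21×6.8/28.8 = 4.96 V, R_Th = R_1‖R_2 = 5.19 kΩ.
Base-emitter loop: V_Th = I_B·R_Th + V_BE + (β+1)I_B·R_E, so I_B = (4.96 − 0.7) / (5.19 + 51×0.33) = 0.193 mA.
I_C = β·I_B = 50×0.193 = 9.67 mA, and I_E = (β+1)I_B = 9.86 mA.
V_CE = V_CC − I_C·R_C − I_E·R_E = 21 − 9.67×0.82 − 9.86×0.33 = 9.82 V.
V_CE = 9.82 V > 0.2 V confirms active-region operation.

I_C ≈ 9.7 mA, V_CE ≈ 9.8 V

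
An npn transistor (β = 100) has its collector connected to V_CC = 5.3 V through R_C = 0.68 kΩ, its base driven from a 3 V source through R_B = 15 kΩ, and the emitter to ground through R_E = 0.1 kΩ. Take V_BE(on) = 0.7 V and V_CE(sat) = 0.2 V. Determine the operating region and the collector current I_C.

saturation; I_C ≈ 6.5 mA

Assume active: I_B = (3 − 0.7)/(15 + 101×0.1) = 0.0916 mA, I_C = β·I_B = 9.16 mA.
Then V_CE = 5.3 − 9.16×0.68 − 9.25×0.1 = -1.86 V < 0.2 V — the active assumption fails.
Re-solve with V_CE = 0.2 V. KCL at the emitter: V_E/R_E = (V_BB−0.7−V_E)/R_B + (V_CC−0.2−V_E)/R_C, giving V_E = 0.663 V.
I_C = (V_CC − 0.2 − V_E)/R_C = (5.1 − 0.663)/0.68 = 6.52 mA.
Check: I_B = (2.3 − 0.663)/15 = 0.109 mA, and β·I_B = 10.9 mA > I_C, confirming saturation.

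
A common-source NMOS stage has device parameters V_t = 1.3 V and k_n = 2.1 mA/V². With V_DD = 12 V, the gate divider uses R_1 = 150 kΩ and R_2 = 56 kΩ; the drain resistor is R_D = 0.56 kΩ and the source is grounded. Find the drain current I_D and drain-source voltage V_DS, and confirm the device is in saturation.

V_G = V_DD·R_2/(R_1+R_2) = 12×56/206 = 3.26 V. With the source grounded, V_GS = V_G = 3.26 V.
Assume saturation: I_D = (k_n/2)(V_GS − V_t)² = (2.1/2)×(3.26 − 1.3)² = 1.05×1.96² = 4.04 mA.
V_DS = V_DD − I_D·R_D = 12 − 4.04×0.56 = 9.74 V.
Saturation requires V_DS ≥ V_GS − V_t = 1.96 V; 9.74 ≥ 1.96 ✓.

I_D ≈ 4 mA, V_DS ≈ 9.7 V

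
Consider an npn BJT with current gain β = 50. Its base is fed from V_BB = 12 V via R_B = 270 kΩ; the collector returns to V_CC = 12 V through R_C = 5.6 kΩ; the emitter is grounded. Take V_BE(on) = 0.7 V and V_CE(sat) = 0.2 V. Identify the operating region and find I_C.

Assume active. Base-emitter loop: I_B = (V_BB − V_BE)/R_B = (12 − 0.7)/270 = 0.0419 mA.
I_C = β·I_B = 50×0.0419 = 2.09 mA.
V_CE = V_CC − I_C·R_C = 12 − 2.09×5.6 = 0.281 V > V_CE(sat), so the active-region assumption holds.

active; I_C ≈ 2.1 mA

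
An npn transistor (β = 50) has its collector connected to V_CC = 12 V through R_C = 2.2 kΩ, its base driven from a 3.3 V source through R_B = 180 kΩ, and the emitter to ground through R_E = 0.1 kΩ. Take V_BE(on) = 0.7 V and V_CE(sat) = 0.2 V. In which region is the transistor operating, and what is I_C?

active; I_C ≈ 0.7 mA

Assume active. Base-emitter loop: I_B = (V_BB − V_BE)/(R_B + (β+1)R_E) = (3.3 − 0.7)/(180 + 51×0.1) = 0.014 mA.
I_C = β·I_B = 50×0.014 = 0.702 mA.
V_CE = V_CC − I_C·R_C − I_E·R_E = 12 − 0.702×2.2 − 0.716×0.1 = 10.4 V > V_CE(sat), so the active-region assumption holds.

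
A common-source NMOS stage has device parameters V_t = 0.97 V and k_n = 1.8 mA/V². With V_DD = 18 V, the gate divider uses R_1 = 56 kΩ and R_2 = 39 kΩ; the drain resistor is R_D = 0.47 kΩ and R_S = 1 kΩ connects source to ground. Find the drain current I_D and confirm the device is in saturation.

I_D ≈ 4.2 mA

V_G = V_DD·R_2/(R_1+R_2) = 18×39/95 = 7.39 V.
Assume saturation: I_D = (k_n/2)(V_GS − V_t)² with V_GS = V_G − I_D·R_S = 7.39 − 1·I_D.
Substituting gives 0.9·I_D² − 12.6·I_D + 37.1 = 0, with roots I_D = 4.25 or 9.7 mA.
The root I_D = 9.7 mA gives V_GS = -2.31 V ≤ V_t, so take I_D = 4.25 mA.
Then V_GS = 3.14 V and V_DS = V_DD − I_D(R_D+R_S) = 18 − 4.25×1.47 = 11.8 V.
Saturation requires V_DS ≥ V_GS − V_t = 2.17 V; 11.8 ≥ 2.17 ✓.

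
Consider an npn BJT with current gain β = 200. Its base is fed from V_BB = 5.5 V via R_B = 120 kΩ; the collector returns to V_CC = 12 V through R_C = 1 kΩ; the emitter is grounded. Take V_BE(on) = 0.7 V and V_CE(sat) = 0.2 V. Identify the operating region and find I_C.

active; I_C ≈ 8 mA

Assume active. Base-emitter loop: I_B = (V_BB − V_BE)/R_B = (5.5 − 0.7)/120 = 0.04 mA.
I_C = β·I_B = 200×0.04 = 8 mA.
V_CE = V_CC − I_C·R_C = 12 − 8×1 = 4 V > V_CE(sat), so the active-region assumption holds.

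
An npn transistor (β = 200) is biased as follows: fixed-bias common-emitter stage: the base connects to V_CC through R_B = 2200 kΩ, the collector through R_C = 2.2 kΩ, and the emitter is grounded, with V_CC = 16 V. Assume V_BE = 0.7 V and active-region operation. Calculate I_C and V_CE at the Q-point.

I_C ≈ 1.4 mA, V_CE ≈ 13 V

Base loop: V_CC = I_B·R_B + V_BE, so I_B = (16 − 0.7)/2200 kΩ = 0.00695 mA.
In the active region I_C = β·I_B = 200 × 0.00695 = 1.39 mA.
Collector loop: V_CE = V_CC − I_C·R_C = 16 − 1.39×2.2 = 12.9 V.
Since V_CE = 12.9 V > V_CE(sat) ≈ 0.2 V, the transistor is in the active region as assumed.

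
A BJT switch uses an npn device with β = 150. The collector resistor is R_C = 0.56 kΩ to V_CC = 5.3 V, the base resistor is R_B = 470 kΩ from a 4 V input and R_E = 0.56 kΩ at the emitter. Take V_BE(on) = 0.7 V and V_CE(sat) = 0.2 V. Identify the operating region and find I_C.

active; I_C ≈ 0.89 mA

Assume active. Base-emitter loop: I_B = (V_BB − V_BE)/(R_B + (β+1)R_E) = (4 − 0.7)/(470 + 151×0.56) = 0.00595 mA.
I_C = β·I_B = 150×0.00595 = 0.893 mA.
V_CE = V_CC − I_C·R_C − I_E·R_E = 5.3 − 0.893×0.56 − 0.899×0.56 = 4.3 V > V_CE(sat), so the active-region assumption holds.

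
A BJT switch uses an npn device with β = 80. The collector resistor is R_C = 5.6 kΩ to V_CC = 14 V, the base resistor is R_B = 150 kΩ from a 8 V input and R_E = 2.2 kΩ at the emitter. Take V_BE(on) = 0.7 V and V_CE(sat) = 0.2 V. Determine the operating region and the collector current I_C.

Assume active: I_B = (8 − 0.7)/(150 + 81×2.2) = 0.0222 mA, I_C = β·I_B = 1.78 mA.
Then V_CE = 14 − 1.78×5.6 − 1.8×2.2 = 0.0717 V < 0.2 V — the active assumption fails.
Re-solve with V_CE = 0.2 V. KCL at the emitter: V_E/R_E = (V_BB−0.7−V_E)/R_B + (V_CC−0.2−V_E)/R_C, giving V_E = 3.93 V.
I_C = (V_CC − 0.2 − V_E)/R_C = (13.8 − 3.93)/5.6 = 1.76 mA.
Check: I_B = (7.3 − 3.93)/150 = 0.0225 mA, and β·I_B = 1.8 mA > I_C, confirming saturation.

saturation; I_C ≈ 1.8 mA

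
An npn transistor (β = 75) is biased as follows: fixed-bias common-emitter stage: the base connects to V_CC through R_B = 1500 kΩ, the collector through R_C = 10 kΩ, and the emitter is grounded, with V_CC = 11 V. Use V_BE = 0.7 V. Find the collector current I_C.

Base loop: V_CC = I_B·R_B + V_BE, so I_B = (11 − 0.7)/1500 kΩ = 0.00687 mA.
In the active region I_C = β·I_B = 75 × 0.00687 = 0.515 mA.
Collector loop: V_CE = V_CC − I_C·R_C = 11 − 0.515×10 = 5.85 V.
Since V_CE = 5.85 V > V_CE(sat) ≈ 0.2 V, the transistor is in the active region as assumed.

I_C ≈ 0.52 mA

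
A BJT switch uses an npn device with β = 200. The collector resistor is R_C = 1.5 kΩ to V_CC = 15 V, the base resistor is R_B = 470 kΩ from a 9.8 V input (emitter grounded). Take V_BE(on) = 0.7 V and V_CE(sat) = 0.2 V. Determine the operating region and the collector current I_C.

Assume active. Base-emitter loop: I_B = (V_BB − V_BE)/R_B = (9.8 − 0.7)/470 = 0.0194 mA.
I_C = β·I_B = 200×0.0194 = 3.87 mA.
V_CE = V_CC − I_C·R_C = 15 − 3.87×1.5 = 9.19 V > V_CE(sat), so the active-region assumption holds.

active; I_C ≈ 3.9 mA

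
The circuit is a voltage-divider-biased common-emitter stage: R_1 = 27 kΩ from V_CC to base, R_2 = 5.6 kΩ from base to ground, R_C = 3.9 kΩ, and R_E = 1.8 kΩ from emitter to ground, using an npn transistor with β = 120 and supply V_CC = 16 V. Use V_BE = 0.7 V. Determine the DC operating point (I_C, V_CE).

Thevenize the base divider: V_Th = V_CC·R_2/(R_1+R_2) = 16×5.6/32.6 = 2.75 V, R_Th = R_1‖R_2 = 4.64 kΩ.
Base-emitter loop: V_Th = I_B·R_Th + V_BE + (β+1)I_B·R_E, so I_B = (2.75 − 0.7) / (4.64 + 121×1.8) = 0.00921 mA.
I_C = β·I_B = 120×0.00921 = 1.11 mA, and I_E = (β+1)I_B = 1.11 mA.
V_CE = V_CC − I_C·R_C − I_E·R_E = 16 − 1.11×3.9 − 1.11×1.8 = 9.68 V.
V_CE = 9.68 V > 0.2 V confirms active-region operation.

I_C ≈ 1.1 mA, V_CE ≈ 9.7 V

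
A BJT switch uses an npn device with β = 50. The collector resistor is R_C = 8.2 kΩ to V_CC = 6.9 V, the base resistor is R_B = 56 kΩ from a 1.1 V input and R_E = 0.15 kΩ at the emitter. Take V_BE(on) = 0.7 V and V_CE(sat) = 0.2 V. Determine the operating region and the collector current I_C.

active; I_C ≈ 0.31 mA

Assume active. Base-emitter loop: I_B = (V_BB − V_BE)/(R_B + (β+1)R_E) = (1.1 − 0.7)/(56 + 51×0.15) = 0.00628 mA.
I_C = β·I_B = 50×0.00628 = 0.314 mA.
V_CE = V_CC − I_C·R_C − I_E·R_E = 6.9 − 0.314×8.2 − 0.321×0.15 = 4.28 V > V_CE(sat), so the active-region assumption holds.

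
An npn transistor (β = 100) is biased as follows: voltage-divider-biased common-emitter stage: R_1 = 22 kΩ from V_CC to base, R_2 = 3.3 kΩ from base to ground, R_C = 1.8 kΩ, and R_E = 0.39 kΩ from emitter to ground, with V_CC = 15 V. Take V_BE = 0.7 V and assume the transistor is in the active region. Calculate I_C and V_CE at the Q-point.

Thevenize the base divider: V_Th = V_CC·R_2/(R_1+R_2) = 15×3.3/25.3 = 1.96 V, R_Th = R_1‖R_2 = 2.87 kΩ.
Base-emitter loop: V_Th = I_B·R_Th + V_BE + (β+1)I_B·R_E, so I_B = (1.96 − 0.7) / (2.87 + 101×0.39) = 0.0297 mA.
I_C = β·I_B = 100×0.0297 = 2.97 mA, and I_E = (β+1)I_B = 3 mA.
V_CE = V_CC − I_C·R_C − I_E·R_E = 15 − 2.97×1.8 − 3×0.39 = 8.48 V.
V_CE = 8.48 V > 0.2 V confirms active-region operation.

I_C ≈ 3 mA, V_CE ≈ 8.5 V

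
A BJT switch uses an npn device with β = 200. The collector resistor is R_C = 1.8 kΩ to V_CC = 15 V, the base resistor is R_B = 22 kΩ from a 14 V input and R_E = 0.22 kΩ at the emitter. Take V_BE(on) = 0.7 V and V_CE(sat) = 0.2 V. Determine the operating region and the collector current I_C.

saturation; I_C ≈ 7.3 mA

Assume active: I_B = (14 − 0.7)/(22 + 201×0.22) = 0.201 mA, I_C = β·I_B = 40.2 mA.
Then V_CE = 15 − 40.2×1.8 − 40.4×0.22 = -66.2 V < 0.2 V — the active assumption fails.
Re-solve with V_CE = 0.2 V. KCL at the emitter: V_E/R_E = (V_BB−0.7−V_E)/R_B + (V_CC−0.2−V_E)/R_C, giving V_E = 1.72 V.
I_C = (V_CC − 0.2 − V_E)/R_C = (14.8 − 1.72)/1.8 = 7.27 mA.
Check: I_B = (13.3 − 1.72)/22 = 0.527 mA, and β·I_B = 105 mA > I_C, confirming saturation.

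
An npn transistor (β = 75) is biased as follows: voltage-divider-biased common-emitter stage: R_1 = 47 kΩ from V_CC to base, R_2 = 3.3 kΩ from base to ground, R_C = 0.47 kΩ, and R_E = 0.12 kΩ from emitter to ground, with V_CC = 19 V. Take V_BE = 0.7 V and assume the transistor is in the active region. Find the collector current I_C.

I_C ≈ 3.4 mA

Thevenize the base divider: V_Th = V_CC·R_2/(R_1+R_2) = 19×3.3/50.3 = 1.25 V, R_Th = R_1‖R_2 = 3.08 kΩ.
Base-emitter loop: V_Th = I_B·R_Th + V_BE + (β+1)I_B·R_E, so I_B = (1.25 − 0.7) / (3.08 + 76×0.12) = 0.0448 mA.
I_C = β·I_B = 75×0.0448 = 3.36 mA, and I_E = (β+1)I_B = 3.4 mA.
V_CE = V_CC − I_C·R_C − I_E·R_E = 19 − 3.36×0.47 − 3.4×0.12 = 17 V.
V_CE = 17 V > 0.2 V confirms active-region operation.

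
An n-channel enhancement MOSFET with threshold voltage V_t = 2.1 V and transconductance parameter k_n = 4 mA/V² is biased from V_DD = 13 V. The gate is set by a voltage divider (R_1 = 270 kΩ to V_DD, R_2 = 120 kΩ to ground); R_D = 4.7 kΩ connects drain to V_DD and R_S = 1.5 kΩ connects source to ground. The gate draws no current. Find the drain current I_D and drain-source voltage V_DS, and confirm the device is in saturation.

I_D ≈ 0.84 mA, V_DS ≈ 7.8 V

V_G = V_DD·R_2/(R_1+R_2) = 13×120/390 = 4 V.
Assume saturation: I_D = (k_n/2)(V_GS − V_t)² with V_GS = V_G − I_D·R_S = 4 − 1.5·I_D.
Substituting gives 4.5·I_D² − 12.4·I_D + 7.22 = 0, with roots I_D = 0.836 or 1.92 mA.
The root I_D = 1.92 mA gives V_GS = 1.12 V ≤ V_t, so take I_D = 0.836 mA.
Then V_GS = 2.75 V and V_DS = V_DD − I_D(R_D+R_S) = 13 − 0.836×6.2 = 7.82 V.
Saturation requires V_DS ≥ V_GS − V_t = 0.646 V; 7.82 ≥ 0.646 ✓.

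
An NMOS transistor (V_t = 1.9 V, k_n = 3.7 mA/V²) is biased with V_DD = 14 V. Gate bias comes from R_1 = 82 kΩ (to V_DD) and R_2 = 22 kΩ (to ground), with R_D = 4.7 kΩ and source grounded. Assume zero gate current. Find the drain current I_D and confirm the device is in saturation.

V_G = V_DD·R_2/(R_1+R_2) = 14×22/104 = 2.96 V. With the source grounded, V_GS = V_G = 2.96 V.
Assume saturation: I_D = (k_n/2)(V_GS − V_t)² = (3.7/2)×(2.96 − 1.9)² = 1.85×1.06² = 2.08 mA.
V_DS = V_DD − I_D·R_D = 14 − 2.08×4.7 = 4.2 V.
Saturation requires V_DS ≥ V_GS − V_t = 1.06 V; 4.2 ≥ 1.06 ✓.

I_D ≈ 2.1 mA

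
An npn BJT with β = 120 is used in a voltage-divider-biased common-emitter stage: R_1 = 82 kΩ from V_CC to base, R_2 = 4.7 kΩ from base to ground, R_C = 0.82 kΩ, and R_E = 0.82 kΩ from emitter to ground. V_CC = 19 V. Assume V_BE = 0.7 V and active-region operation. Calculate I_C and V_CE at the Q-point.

Thevenize the base divider: V_Th = V_CC·R_2/(R_1+R_2) = 19×4.7/86.7 = 1.03 V, R_Th = R_1‖R_2 = 4.45 kΩ.
Base-emitter loop: V_Th = I_B·R_Th + V_BE + (β+1)I_B·R_E, so I_B = (1.03 − 0.7) / (4.45 + 121×0.82) = 0.00318 mA.
I_C = β·I_B = 120×0.00318 = 0.382 mA, and I_E = (β+1)I_B = 0.385 mA.
V_CE = V_CC − I_C·R_C − I_E·R_E = 19 − 0.382×0.82 − 0.385×0.82 = 18.4 V.
V_CE = 18.4 V > 0.2 V confirms active-region operation.

I_C ≈ 0.38 mA, V_CE ≈ 18 V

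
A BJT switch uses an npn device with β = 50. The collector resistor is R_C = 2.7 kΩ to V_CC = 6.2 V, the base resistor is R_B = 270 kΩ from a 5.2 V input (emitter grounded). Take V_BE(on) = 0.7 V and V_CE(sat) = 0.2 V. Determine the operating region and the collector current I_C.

Assume active. Base-emitter loop: I_B = (V_BB − V_BE)/R_B = (5.2 − 0.7)/270 = 0.0167 mA.
I_C = β·I_B = 50×0.0167 = 0.833 mA.
V_CE = V_CC − I_C·R_C = 6.2 − 0.833×2.7 = 3.95 V > V_CE(sat), so the active-region assumption holds.

active; I_C ≈ 0.83 mA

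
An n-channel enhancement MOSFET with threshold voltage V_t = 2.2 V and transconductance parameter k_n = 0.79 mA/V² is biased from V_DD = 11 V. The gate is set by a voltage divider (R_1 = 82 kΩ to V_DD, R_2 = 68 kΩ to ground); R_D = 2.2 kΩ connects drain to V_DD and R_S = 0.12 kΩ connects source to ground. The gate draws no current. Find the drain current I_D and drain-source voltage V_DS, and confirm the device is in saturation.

V_G = V_DD·R_2/(R_1+R_2) = 11×68/150 = 4.99 V.
Assume saturation: I_D = (k_n/2)(V_GS − V_t)² with V_GS = V_G − I_D·R_S = 4.99 − 0.12·I_D.
Substituting gives 0.00569·I_D² − 1.26·I_D + 3.07 = 0, with roots I_D = 2.45 or 220 mA.
The root I_D = 220 mA gives V_GS = -21.4 V ≤ V_t, so take I_D = 2.45 mA.
Then V_GS = 4.69 V and V_DS = V_DD − I_D(R_D+R_S) = 11 − 2.45×2.32 = 5.31 V.
Saturation requires V_DS ≥ V_GS − V_t = 2.49 V; 5.31 ≥ 2.49 ✓.

I_D ≈ 2.5 mA, V_DS ≈ 5.3 V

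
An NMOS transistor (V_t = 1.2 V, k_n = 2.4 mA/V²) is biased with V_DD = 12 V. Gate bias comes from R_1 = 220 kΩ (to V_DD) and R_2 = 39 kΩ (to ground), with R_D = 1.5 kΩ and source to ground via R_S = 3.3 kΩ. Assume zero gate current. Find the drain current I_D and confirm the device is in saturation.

V_G = V_DD·R_2/(R_1+R_2) = 12×39/259 = 1.81 V.
Assume saturation: I_D = (k_n/2)(V_GS − V_t)² with V_GS = V_G − I_D·R_S = 1.81 − 3.3·I_D.
Substituting gives 13.1·I_D² − 5.81·I_D + 0.442 = 0, with roots I_D = 0.0975 or 0.347 mA.
The root I_D = 0.347 mA gives V_GS = 0.662 V ≤ V_t, so take I_D = 0.0975 mA.
Then V_GS = 1.49 V and V_DS = V_DD − I_D(R_D+R_S) = 12 − 0.0975×4.8 = 11.5 V.
Saturation requires V_DS ≥ V_GS − V_t = 0.285 V; 11.5 ≥ 0.285 ✓.

I_D ≈ 0.098 mA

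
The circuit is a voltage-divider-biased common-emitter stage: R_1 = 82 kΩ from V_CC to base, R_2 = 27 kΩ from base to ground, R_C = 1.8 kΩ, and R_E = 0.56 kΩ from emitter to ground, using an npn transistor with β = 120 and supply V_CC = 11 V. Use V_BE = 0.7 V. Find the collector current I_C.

Thevenize the base divider: V_Th = V_CC·R_2/(R_1+R_2) = 11×27/109 = 2.72 V, R_Th = R_1‖R_2 = 20.3 kΩ.
Base-emitter loop: V_Th = I_B·R_Th + V_BE + (β+1)I_B·R_E, so I_B = (2.72 − 0.7) / (20.3 + 121×0.56) = 0.023 mA.
I_C = β·I_B = 120×0.023 = 2.76 mA, and I_E = (β+1)I_B = 2.78 mA.
V_CE = V_CC − I_C·R_C − I_E·R_E = 11 − 2.76×1.8 − 2.78×0.56 = 4.48 V.
V_CE = 4.48 V > 0.2 V confirms active-region operation.

I_C ≈ 2.8 mA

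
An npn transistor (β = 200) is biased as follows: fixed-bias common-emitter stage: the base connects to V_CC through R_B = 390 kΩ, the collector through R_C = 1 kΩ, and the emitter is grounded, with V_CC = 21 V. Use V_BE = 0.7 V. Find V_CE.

Base loop: V_CC = I_B·R_B + V_BE, so I_B = (21 − 0.7)/390 kΩ = 0.0521 mA.
In the active region I_C = β·I_B = 200 × 0.0521 = 10.4 mA.
Collector loop: V_CE = V_CC − I_C·R_C = 21 − 10.4×1 = 10.6 V.
Since V_CE = 10.6 V > V_CE(sat) ≈ 0.2 V, the transistor is in the active region as assumed.

V_CE ≈ 11 V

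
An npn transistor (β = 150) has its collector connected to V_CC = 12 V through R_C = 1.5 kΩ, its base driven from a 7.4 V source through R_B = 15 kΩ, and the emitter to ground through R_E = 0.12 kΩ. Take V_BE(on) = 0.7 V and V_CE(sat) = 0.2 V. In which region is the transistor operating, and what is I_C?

saturation; I_C ≈ 7.3 mA

Assume active: I_B = (7.4 − 0.7)/(15 + 151×0.12) = 0.202 mA, I_C = β·I_B = 30.3 mA.
Then V_CE = 12 − 30.3×1.5 − 30.5×0.12 = -37.2 V < 0.2 V — the active assumption fails.
Re-solve with V_CE = 0.2 V. KCL at the emitter: V_E/R_E = (V_BB−0.7−V_E)/R_B + (V_CC−0.2−V_E)/R_C, giving V_E = 0.917 V.
I_C = (V_CC − 0.2 − V_E)/R_C = (11.8 − 0.917)/1.5 = 7.26 mA.
Check: I_B = (6.7 − 0.917)/15 = 0.386 mA, and β·I_B = 57.8 mA > I_C, confirming saturation.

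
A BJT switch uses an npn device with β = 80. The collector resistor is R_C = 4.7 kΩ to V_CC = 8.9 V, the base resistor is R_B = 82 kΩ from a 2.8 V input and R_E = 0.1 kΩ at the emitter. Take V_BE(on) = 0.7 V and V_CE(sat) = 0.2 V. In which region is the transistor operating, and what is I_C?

Assume active: I_B = (2.8 − 0.7)/(82 + 81×0.1) = 0.0233 mA, I_C = β·I_B = 1.86 mA.
Then V_CE = 8.9 − 1.86×4.7 − 1.89×0.1 = -0.0524 V < 0.2 V — the active assumption fails.
Re-solve with V_CE = 0.2 V. KCL at the emitter: V_E/R_E = (V_BB−0.7−V_E)/R_B + (V_CC−0.2−V_E)/R_C, giving V_E = 0.184 V.
I_C = (V_CC − 0.2 − V_E)/R_C = (8.7 − 0.184)/4.7 = 1.81 mA.
Check: I_B = (2.1 − 0.184)/82 = 0.0234 mA, and β·I_B = 1.87 mA > I_C, confirming saturation.

saturation; I_C ≈ 1.8 mA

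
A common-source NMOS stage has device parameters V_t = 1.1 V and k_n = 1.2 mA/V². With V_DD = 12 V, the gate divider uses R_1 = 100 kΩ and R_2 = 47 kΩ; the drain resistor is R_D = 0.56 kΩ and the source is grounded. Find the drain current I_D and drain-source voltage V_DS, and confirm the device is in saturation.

I_D ≈ 4.5 mA, V_DS ≈ 9.5 V

V_G = V_DD·R_2/(R_1+R_2) = 12×47/147 = 3.84 V. With the source grounded, V_GS = V_G = 3.84 V.
Assume saturation: I_D = (k_n/2)(V_GS − V_t)² = (1.2/2)×(3.84 − 1.1)² = 0.6×2.74² = 4.49 mA.
V_DS = V_DD − I_D·R_D = 12 − 4.49×0.56 = 9.48 V.
Saturation requires V_DS ≥ V_GS − V_t = 2.74 V; 9.48 ≥ 2.74 ✓.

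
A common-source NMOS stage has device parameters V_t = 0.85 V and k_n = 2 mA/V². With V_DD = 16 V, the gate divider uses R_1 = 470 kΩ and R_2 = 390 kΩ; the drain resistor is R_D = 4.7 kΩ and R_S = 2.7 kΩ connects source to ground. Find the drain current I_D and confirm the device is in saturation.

I_D ≈ 1.9 mA

V_G = V_DD·R_2/(R_1+R_2) = 16×390/860 = 7.26 V.
Assume saturation: I_D = (k_n/2)(V_GS − V_t)² with V_GS = V_G − I_D·R_S = 7.26 − 2.7·I_D.
Substituting gives 7.29·I_D² − 35.6·I_D + 41 = 0, with roots I_D = 1.87 or 3.02 mA.
The root I_D = 3.02 mA gives V_GS = -0.887 V ≤ V_t, so take I_D = 1.87 mA.
Then V_GS = 2.22 V and V_DS = V_DD − I_D(R_D+R_S) = 16 − 1.87×7.4 = 2.19 V.
Saturation requires V_DS ≥ V_GS − V_t = 1.37 V; 2.19 ≥ 1.37 ✓.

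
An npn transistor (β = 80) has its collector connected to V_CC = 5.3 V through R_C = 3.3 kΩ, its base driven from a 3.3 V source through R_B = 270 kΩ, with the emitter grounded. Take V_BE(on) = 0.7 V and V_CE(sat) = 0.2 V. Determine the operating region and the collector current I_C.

active; I_C ≈ 0.77 mA

Assume active. Base-emitter loop: I_B = (V_BB − V_BE)/R_B = (3.3 − 0.7)/270 = 0.00963 mA.
I_C = β·I_B = 80×0.00963 = 0.77 mA.
V_CE = V_CC − I_C·R_C = 5.3 − 0.77×3.3 = 2.76 V > V_CE(sat), so the active-region assumption holds.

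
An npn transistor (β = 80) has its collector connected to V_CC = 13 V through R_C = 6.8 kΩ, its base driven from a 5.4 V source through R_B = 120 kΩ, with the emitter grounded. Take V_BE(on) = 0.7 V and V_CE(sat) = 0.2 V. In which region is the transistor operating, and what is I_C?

saturation; I_C ≈ 1.9 mA

Assume active: I_B = (5.4 − 0.7)/120 = 0.0392 mA, giving I_C = β·I_B = 3.13 mA.
But then V_CE = 13 − 3.13×6.8 = -8.31 V < V_CE(sat) = 0.2 V — impossible in the active region.
So the transistor is saturated. With V_CE = 0.2 V, I_C = (V_CC − 0.2)/R_C = 12.8/6.8 = 1.88 mA.
Check: β·I_B = 3.13 mA > I_C = 1.88 mA, confirming saturation.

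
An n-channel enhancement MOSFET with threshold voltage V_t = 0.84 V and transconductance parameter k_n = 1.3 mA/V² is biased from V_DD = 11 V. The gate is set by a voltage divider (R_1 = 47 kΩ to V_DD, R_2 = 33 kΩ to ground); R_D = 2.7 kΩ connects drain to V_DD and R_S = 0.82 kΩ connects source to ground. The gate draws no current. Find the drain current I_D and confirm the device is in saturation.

I_D ≈ 2.2 mA

V_G = V_DD·R_2/(R_1+R_2) = 11×33/80 = 4.54 V.
Assume saturation: I_D = (k_n/2)(V_GS − V_t)² with V_GS = V_G − I_D·R_S = 4.54 − 0.82·I_D.
Substituting gives 0.437·I_D² − 4.94·I_D + 8.89 = 0, with roots I_D = 2.24 or 9.06 mA.
The root I_D = 9.06 mA gives V_GS = -2.89 V ≤ V_t, so take I_D = 2.24 mA.
Then V_GS = 2.7 V and V_DS = V_DD − I_D(R_D+R_S) = 11 − 2.24×3.52 = 3.1 V.
Saturation requires V_DS ≥ V_GS − V_t = 1.86 V; 3.1 ≥ 1.86 ✓.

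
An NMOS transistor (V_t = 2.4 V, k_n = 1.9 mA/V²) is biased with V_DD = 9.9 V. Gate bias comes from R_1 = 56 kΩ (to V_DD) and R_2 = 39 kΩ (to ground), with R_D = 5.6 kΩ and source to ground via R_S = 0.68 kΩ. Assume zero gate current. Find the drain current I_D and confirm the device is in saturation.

V_G = V_DD·R_2/(R_1+R_2) = 9.9×39/95 = 4.06 V.
Assume saturation: I_D = (k_n/2)(V_GS − V_t)² with V_GS = V_G − I_D·R_S = 4.06 − 0.68·I_D.
Substituting gives 0.439·I_D² − 3.15·I_D + 2.63 = 0, with roots I_D = 0.965 or 6.21 mA.
The root I_D = 6.21 mA gives V_GS = -0.156 V ≤ V_t, so take I_D = 0.965 mA.
Then V_GS = 3.41 V and V_DS = V_DD − I_D(R_D+R_S) = 9.9 − 0.965×6.28 = 3.84 V.
Saturation requires V_DS ≥ V_GS − V_t = 1.01 V; 3.84 ≥ 1.01 ✓.

I_D ≈ 0.97 mA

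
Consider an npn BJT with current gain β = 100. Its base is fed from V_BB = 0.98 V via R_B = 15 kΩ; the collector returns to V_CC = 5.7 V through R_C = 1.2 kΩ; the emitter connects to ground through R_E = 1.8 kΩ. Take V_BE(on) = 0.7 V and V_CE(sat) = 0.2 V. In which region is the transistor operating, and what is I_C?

Assume active. Base-emitter loop: I_B = (V_BB − V_BE)/(R_B + (β+1)R_E) = (0.98 − 0.7)/(15 + 101×1.8) = 0.00142 mA.
I_C = β·I_B = 100×0.00142 = 0.142 mA.
V_CE = V_CC − I_C·R_C − I_E·R_E = 5.7 − 0.142×1.2 − 0.144×1.8 = 5.27 V > V_CE(sat), so the active-region assumption holds.

active; I_C ≈ 0.14 mA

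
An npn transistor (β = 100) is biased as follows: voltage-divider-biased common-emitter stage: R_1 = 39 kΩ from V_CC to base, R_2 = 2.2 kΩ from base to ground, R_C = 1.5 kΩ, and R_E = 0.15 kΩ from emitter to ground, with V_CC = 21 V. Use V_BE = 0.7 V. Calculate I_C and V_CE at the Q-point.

I_C ≈ 2.4 mA, V_CE ≈ 17 V

Thevenize the base divider: V_Th = V_CC·R_2/(R_1+R_2) = 21×2.2/41.2 = 1.12 V, R_Th = R_1‖R_2 = 2.08 kΩ.
Base-emitter loop: V_Th = I_B·R_Th + V_BE + (β+1)I_B·R_E, so I_B = (1.12 − 0.7) / (2.08 + 101×0.15) = 0.0245 mA.
I_C = β·I_B = 100×0.0245 = 2.45 mA, and I_E = (β+1)I_B = 2.47 mA.
V_CE = V_CC − I_C·R_C − I_E·R_E = 21 − 2.45×1.5 − 2.47×0.15 = 17 V.
V_CE = 17 V > 0.2 V confirms active-region operation.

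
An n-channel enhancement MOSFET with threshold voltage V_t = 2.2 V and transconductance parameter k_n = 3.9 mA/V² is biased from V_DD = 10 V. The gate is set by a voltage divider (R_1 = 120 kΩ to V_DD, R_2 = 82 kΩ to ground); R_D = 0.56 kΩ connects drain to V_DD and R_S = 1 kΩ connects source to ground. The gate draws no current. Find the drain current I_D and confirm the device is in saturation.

V_G = V_DD·R_2/(R_1+R_2) = 10×82/202 = 4.06 V.
Assume saturation: I_D = (k_n/2)(V_GS − V_t)² with V_GS = V_G − I_D·R_S = 4.06 − 1·I_D.
Substituting gives 1.95·I_D² − 8.25·I_D + 6.74 = 0, with roots I_D = 1.11 or 3.13 mA.
The root I_D = 3.13 mA gives V_GS = 0.934 V ≤ V_t, so take I_D = 1.11 mA.
Then V_GS = 2.95 V and V_DS = V_DD − I_D(R_D+R_S) = 10 − 1.11×1.56 = 8.27 V.
Saturation requires V_DS ≥ V_GS − V_t = 0.753 V; 8.27 ≥ 0.753 ✓.

I_D ≈ 1.1 mA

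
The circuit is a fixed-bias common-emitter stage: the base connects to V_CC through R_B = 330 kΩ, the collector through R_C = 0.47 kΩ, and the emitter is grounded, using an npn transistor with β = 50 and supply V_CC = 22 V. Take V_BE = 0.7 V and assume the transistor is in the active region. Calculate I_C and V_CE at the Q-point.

Base loop: V_CC = I_B·R_B + V_BE, so I_B = (22 − 0.7)/330 kΩ = 0.0645 mA.
In the active region I_C = β·I_B = 50 × 0.0645 = 3.23 mA.
Collector loop: V_CE = V_CC − I_C·R_C = 22 − 3.23×0.47 = 20.5 V.
Since V_CE = 20.5 V > V_CE(sat) ≈ 0.2 V, the transistor is in the active region as assumed.

I_C ≈ 3.2 mA, V_CE ≈ 20 V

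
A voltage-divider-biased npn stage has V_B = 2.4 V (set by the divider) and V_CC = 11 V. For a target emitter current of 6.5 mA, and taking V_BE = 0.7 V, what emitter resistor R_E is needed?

R_E ≈ 0.26 kΩ

V_E = V_B − V_BE = 2.4 − 0.7 = 1.7 V.
R_E = V_E / I_E = 1.7 / 6.5 = 0.262 kΩ.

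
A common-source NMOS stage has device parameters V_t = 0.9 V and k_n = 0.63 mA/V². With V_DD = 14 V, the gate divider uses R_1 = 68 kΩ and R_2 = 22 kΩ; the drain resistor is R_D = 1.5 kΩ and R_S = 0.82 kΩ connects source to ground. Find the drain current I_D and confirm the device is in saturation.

V_G = V_DD·R_2/(R_1+R_2) = 14×22/90 = 3.42 V.
Assume saturation: I_D = (k_n/2)(V_GS − V_t)² with V_GS = V_G − I_D·R_S = 3.42 − 0.82·I_D.
Substituting gives 0.212·I_D² − 2.3·I_D + 2 = 0, with roots I_D = 0.954 or 9.92 mA.
The root I_D = 9.92 mA gives V_GS = -4.71 V ≤ V_t, so take I_D = 0.954 mA.
Then V_GS = 2.64 V and V_DS = V_DD − I_D(R_D+R_S) = 14 − 0.954×2.32 = 11.8 V.
Saturation requires V_DS ≥ V_GS − V_t = 1.74 V; 11.8 ≥ 1.74 ✓.

I_D ≈ 0.95 mA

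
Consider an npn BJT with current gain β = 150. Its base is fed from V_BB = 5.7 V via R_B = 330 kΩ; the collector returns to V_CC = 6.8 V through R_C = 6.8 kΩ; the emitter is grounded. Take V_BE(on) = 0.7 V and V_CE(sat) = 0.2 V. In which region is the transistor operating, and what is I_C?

Assume active: I_B = (5.7 − 0.7)/330 = 0.0152 mA, giving I_C = β·I_B = 2.27 mA.
But then V_CE = 6.8 − 2.27×6.8 = -8.65 V < V_CE(sat) = 0.2 V — impossible in the active region.
So the transistor is saturated. With V_CE = 0.2 V, I_C = (V_CC − 0.2)/R_C = 6.6/6.8 = 0.971 mA.
Check: β·I_B = 2.27 mA > I_C = 0.971 mA, confirming saturation.

saturation; I_C ≈ 0.97 mA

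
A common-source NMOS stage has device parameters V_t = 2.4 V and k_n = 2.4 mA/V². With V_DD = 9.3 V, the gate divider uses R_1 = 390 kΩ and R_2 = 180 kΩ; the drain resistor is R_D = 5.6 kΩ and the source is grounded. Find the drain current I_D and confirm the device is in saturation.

V_G = V_DD·R_2/(R_1+R_2) = 9.3×180/570 = 2.94 V. With the source grounded, V_GS = V_G = 2.94 V.
Assume saturation: I_D = (k_n/2)(V_GS − V_t)² = (2.4/2)×(2.94 − 2.4)² = 1.2×0.537² = 0.346 mA.
V_DS = V_DD − I_D·R_D = 9.3 − 0.346×5.6 = 7.36 V.
Saturation requires V_DS ≥ V_GS − V_t = 0.537 V; 7.36 ≥ 0.537 ✓.

I_D ≈ 0.35 mA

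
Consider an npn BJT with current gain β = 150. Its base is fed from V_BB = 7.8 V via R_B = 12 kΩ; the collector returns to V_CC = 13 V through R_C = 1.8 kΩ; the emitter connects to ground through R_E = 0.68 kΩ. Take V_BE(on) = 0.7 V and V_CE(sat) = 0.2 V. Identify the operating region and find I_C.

saturation; I_C ≈ 5.1 mA

Assume active: I_B = (7.8 − 0.7)/(12 + 151×0.68) = 0.0619 mA, I_C = β·I_B = 9.29 mA.
Then V_CE = 13 − 9.29×1.8 − 9.35×0.68 = -10.1 V < 0.2 V — the active assumption fails.
Re-solve with V_CE = 0.2 V. KCL at the emitter: V_E/R_E = (V_BB−0.7−V_E)/R_B + (V_CC−0.2−V_E)/R_C, giving V_E = 3.65 V.
I_C = (V_CC − 0.2 − V_E)/R_C = (12.8 − 3.65)/1.8 = 5.08 mA.
Check: I_B = (7.1 − 3.65)/12 = 0.287 mA, and β·I_B = 43.1 mA > I_C, confirming saturation.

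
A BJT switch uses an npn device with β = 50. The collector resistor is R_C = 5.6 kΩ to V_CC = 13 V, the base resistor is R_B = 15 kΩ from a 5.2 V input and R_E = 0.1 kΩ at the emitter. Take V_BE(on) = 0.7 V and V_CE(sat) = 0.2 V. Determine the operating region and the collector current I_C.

Assume active: I_B = (5.2 − 0.7)/(15 + 51×0.1) = 0.224 mA, I_C = β·I_B = 11.2 mA.
Then V_CE = 13 − 11.2×5.6 − 11.4×0.1 = -50.8 V < 0.2 V — the active assumption fails.
Re-solve with V_CE = 0.2 V. KCL at the emitter: V_E/R_E = (V_BB−0.7−V_E)/R_B + (V_CC−0.2−V_E)/R_C, giving V_E = 0.252 V.
I_C = (V_CC − 0.2 − V_E)/R_C = (12.8 − 0.252)/5.6 = 2.24 mA.
Check: I_B = (4.5 − 0.252)/15 = 0.283 mA, and β·I_B = 14.2 mA > I_C, confirming saturation.

saturation; I_C ≈ 2.2 mA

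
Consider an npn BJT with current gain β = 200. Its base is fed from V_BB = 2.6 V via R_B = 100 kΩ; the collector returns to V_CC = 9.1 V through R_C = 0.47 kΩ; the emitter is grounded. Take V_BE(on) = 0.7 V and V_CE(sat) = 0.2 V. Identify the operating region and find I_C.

active; I_C ≈ 3.8 mA

Assume active. Base-emitter loop: I_B = (V_BB − V_BE)/R_B = (2.6 − 0.7)/100 = 0.019 mA.
I_C = β·I_B = 200×0.019 = 3.8 mA.
V_CE = V_CC − I_C·R_C = 9.1 − 3.8×0.47 = 7.31 V > V_CE(sat), so the active-region assumption holds.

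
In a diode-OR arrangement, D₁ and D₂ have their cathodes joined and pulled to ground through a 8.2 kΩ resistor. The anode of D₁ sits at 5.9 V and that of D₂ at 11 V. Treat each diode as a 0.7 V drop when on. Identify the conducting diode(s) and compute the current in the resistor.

Only D₂ conducts; I_R ≈ 1.3 mA

Assume both conduct. Then node N would need to be at both 5.9−0.7 = 5.2 V and 11−0.7 = 10.3 V, which is impossible.
Assume only D₂ conducts: V_N = 11 − 0.7 = 10.3 V, so I_R = 10.3/8.2 = 1.26 mA.
Check D₁: its anode-to-cathode voltage is 5.9 − 10.3 = -4.4 V < 0.7 V, so it is off. The assumption is consistent.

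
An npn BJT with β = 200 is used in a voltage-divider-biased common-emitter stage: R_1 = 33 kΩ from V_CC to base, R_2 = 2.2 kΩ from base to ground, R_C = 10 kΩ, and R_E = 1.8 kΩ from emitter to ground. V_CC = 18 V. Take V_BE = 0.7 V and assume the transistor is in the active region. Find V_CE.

Thevenize the base divider: V_Th = V_CC·R_2/(R_1+R_2) = 18×2.2/35.2 = 1.12 V, R_Th = R_1‖R_2 = 2.06 kΩ.
Base-emitter loop: V_Th = I_B·R_Th + V_BE + (β+1)I_B·R_E, so I_B = (1.12 − 0.7) / (2.06 + 201×1.8) = 0.00117 mA.
I_C = β·I_B = 200×0.00117 = 0.234 mA, and I_E = (β+1)I_B = 0.235 mA.
V_CE = V_CC − I_C·R_C − I_E·R_E = 18 − 0.234×10 − 0.235×1.8 = 15.2 V.
V_CE = 15.2 V > 0.2 V confirms active-region operation.

V_CE ≈ 15 V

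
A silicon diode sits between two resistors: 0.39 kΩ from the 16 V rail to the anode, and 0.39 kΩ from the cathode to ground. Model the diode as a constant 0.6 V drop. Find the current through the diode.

The two resistors are in series with the diode, so KVL gives 16 = I·0.39 + 0.6 + I·0.39.
I = (16 − 0.6) / (0.39 + 0.39) kΩ = 15.4 / 0.78 = 19.7 mA.

I ≈ 20 mA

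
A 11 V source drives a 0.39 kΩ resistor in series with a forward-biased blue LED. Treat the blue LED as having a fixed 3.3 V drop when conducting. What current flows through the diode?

KVL around the loop: 11 = V_D + I·R = 3.3 + I × 0.39 kΩ.
So I = (11 − 3.3) / 0.39 kΩ = 7.7 / 0.39 = 19.7 mA.

I ≈ 20 mA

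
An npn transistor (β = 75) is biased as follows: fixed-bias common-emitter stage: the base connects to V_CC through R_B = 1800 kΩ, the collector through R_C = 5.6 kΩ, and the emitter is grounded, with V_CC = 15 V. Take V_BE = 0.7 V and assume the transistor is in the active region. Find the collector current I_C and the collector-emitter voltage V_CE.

Base loop: V_CC = I_B·R_B + V_BE, so I_B = (15 − 0.7)/1800 kΩ = 0.00794 mA.
In the active region I_C = β·I_B = 75 × 0.00794 = 0.596 mA.
Collector loop: V_CE = V_CC − I_C·R_C = 15 − 0.596×5.6 = 11.7 V.
Since V_CE = 11.7 V > V_CE(sat) ≈ 0.2 V, the transistor is in the active region as assumed.

I_C ≈ 0.6 mA, V_CE ≈ 12 V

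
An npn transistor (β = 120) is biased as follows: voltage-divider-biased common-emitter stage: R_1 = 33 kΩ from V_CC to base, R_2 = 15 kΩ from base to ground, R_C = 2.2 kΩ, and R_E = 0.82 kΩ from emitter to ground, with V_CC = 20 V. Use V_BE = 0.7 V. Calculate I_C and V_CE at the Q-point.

I_C ≈ 6.1 mA, V_CE ≈ 1.6 V

Thevenize the base divider: V_Th = V_CC·R_2/(R_1+R_2) = 20×15/48 = 6.25 V, R_Th = R_1‖R_2 = 10.3 kΩ.
Base-emitter loop: V_Th = I_B·R_Th + V_BE + (β+1)I_B·R_E, so I_B = (6.25 − 0.7) / (10.3 + 121×0.82) = 0.0507 mA.
I_C = β·I_B = 120×0.0507 = 6.08 mA, and I_E = (β+1)I_B = 6.13 mA.
V_CE = V_CC − I_C·R_C − I_E·R_E = 20 − 6.08×2.2 − 6.13×0.82 = 1.6 V.
V_CE = 1.6 V > 0.2 V confirms active-region operation.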